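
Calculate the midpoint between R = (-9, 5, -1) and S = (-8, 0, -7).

M = ((x₁+x₂)/2, (y₁+y₂)/2, (z₁+z₂)/2)
  = ((-9 - 8)/2, (5 + 0)/2, (-1 - 7)/2)
  = (-17/2, 5/2, -8/2)
  = (-8.5, 2.5, -4)

(-8.5, 2.5, -4)


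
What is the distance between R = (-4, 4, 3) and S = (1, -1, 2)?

d = √[(x₂-x₁)² + (y₂-y₁)² + (z₂-z₁)²]
  = √[5² + (-5)² + (-1)²]
  = √[25 + 25 + 1]
  = √51
  ≈ 7.141

7.141


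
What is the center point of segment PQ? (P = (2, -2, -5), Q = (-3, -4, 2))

M = ((x₁+x₂)/2, (y₁+y₂)/2, (z₁+z₂)/2)
  = ((2 - 3)/2, (-2 - 4)/2, (-5 + 2)/2)
  = (-1/2, -6/2, -3/2)
  = (-0.5, -3, -1.5)

(-0.5, -3, -1.5)


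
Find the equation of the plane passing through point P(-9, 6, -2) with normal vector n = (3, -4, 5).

The plane through P with normal n = (a, b, c) satisfies n·(r - P) = 0,
i.e. ax + by + cz = a·x₀ + b·y₀ + c·z₀.
d = 3·(-9) + (-4)·6 + 5·(-2)
  = -27 - 24 - 10
  = -61
Equation: 3x - 4y + 5z = -61

3x - 4y + 5z = -61


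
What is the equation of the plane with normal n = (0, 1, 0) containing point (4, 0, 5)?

The plane through P with normal n = (a, b, c) satisfies n·(r - P) = 0,
i.e. ax + by + cz = a·x₀ + b·y₀ + c·z₀.
d = 0·4 + 1·0 + 0·5
  = 0 + 0 + 0
  = 0
Equation: y = 0

y = 0


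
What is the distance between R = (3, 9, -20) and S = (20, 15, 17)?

d = √[(x₂-x₁)² + (y₂-y₁)² + (z₂-z₁)²]
  = √[17² + 6² + 37²]
  = √[289 + 36 + 1369]
  = √1694
  ≈ 41.16

41.16


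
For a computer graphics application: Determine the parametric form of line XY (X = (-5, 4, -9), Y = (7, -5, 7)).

Direction vector d = Y - X = (7 + 5, -5 - 4, 7 + 9) = (12, -9, 16)
Parametric form r = X + t·d:
x = -5 + 12t, y = 4 - 9t, z = -9 + 16t

x = -5 + 12t, y = 4 - 9t, z = -9 + 16t


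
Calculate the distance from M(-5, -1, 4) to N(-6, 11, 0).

d = √[(x₂-x₁)² + (y₂-y₁)² + (z₂-z₁)²]
  = √[(-1)² + 12² + (-4)²]
  = √[1 + 144 + 16]
  = √161
  ≈ 12.69

12.69


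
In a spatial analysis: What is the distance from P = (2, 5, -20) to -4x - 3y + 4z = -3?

distance = |a·x₀ + b·y₀ + c·z₀ - d| / √(a² + b² + c²)
  = |(-4)·2 + (-3)·5 + 4·(-20) - (-3)| / √((-4)² + (-3)² + 4²)
  = |-8 - 15 - 80 + 3| / √(16 + 9 + 16)
  = |-100| / √41
  = 100 / 6.403
  ≈ 15.62

15.62


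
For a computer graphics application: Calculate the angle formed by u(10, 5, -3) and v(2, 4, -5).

u·v = 10·2 + 5·4 + (-3)·(-5) = 20 + 20 + 15 = 55
|u| = √(10² + 5² + (-3)²) = √134 ≈ 11.58
|v| = √(2² + 4² + (-5)²) = √45 ≈ 6.708
cos θ = (u·v)/(|u||v|) = 55/(11.58·6.708) ≈ 0.7083
θ = arccos(0.7083) ≈ 44.9°

44.9°


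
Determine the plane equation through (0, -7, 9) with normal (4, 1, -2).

The plane through P with normal n = (a, b, c) satisfies n·(r - P) = 0,
i.e. ax + by + cz = a·x₀ + b·y₀ + c·z₀.
d = 4·0 + 1·(-7) + (-2)·9
  = 0 - 7 - 18
  = -25
Equation: 4x + y - 2z = -25

4x + y - 2z = -25


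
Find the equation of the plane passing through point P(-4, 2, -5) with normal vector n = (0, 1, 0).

The plane through P with normal n = (a, b, c) satisfies n·(r - P) = 0,
i.e. ax + by + cz = a·x₀ + b·y₀ + c·z₀.
d = 0·(-4) + 1·2 + 0·(-5)
  = 0 + 2 + 0
  = 2
Equation: y = 2

y = 2


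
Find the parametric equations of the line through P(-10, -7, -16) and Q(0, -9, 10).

Direction vector d = Q - P = (0 + 10, -9 + 7, 10 + 16) = (10, -2, 26)
Parametric form r = P + t·d:
x = -10 + 10t, y = -7 - 2t, z = -16 + 26t

x = -10 + 10t, y = -7 - 2t, z = -16 + 26t


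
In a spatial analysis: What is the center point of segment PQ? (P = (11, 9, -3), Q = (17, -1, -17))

M = ((x₁+x₂)/2, (y₁+y₂)/2, (z₁+z₂)/2)
  = ((11 + 17)/2, (9 - 1)/2, (-3 - 17)/2)
  = (28/2, 8/2, -20/2)
  = (14, 4, -10)

(14, 4, -10)


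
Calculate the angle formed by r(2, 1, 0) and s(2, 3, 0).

r·s = 2·2 + 1·3 + 0·0 = 4 + 3 + 0 = 7
|r| = √(2² + 1² + 0²) = √5 ≈ 2.236
|s| = √(2² + 3² + 0²) = √13 ≈ 3.606
cos θ = (r·s)/(|r||s|) = 7/(2.236·3.606) ≈ 0.8682
θ = arccos(0.8682) ≈ 29.74°

29.74°


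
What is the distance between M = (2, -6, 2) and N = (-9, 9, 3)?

d = √[(x₂-x₁)² + (y₂-y₁)² + (z₂-z₁)²]
  = √[(-11)² + 15² + 1²]
  = √[121 + 225 + 1]
  = √347
  ≈ 18.63

18.63


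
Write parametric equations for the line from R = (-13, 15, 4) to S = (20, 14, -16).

Direction vector d = S - R = (20 + 13, 14 - 15, -16 - 4) = (33, -1, -20)
Parametric form r = R + t·d:
x = -13 + 33t, y = 15 - t, z = 4 - 20t

x = -13 + 33t, y = 15 - t, z = 4 - 20t


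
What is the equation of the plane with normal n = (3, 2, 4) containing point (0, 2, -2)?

The plane through P with normal n = (a, b, c) satisfies n·(r - P) = 0,
i.e. ax + by + cz = a·x₀ + b·y₀ + c·z₀.
d = 3·0 + 2·2 + 4·(-2)
  = 0 + 4 - 8
  = -4
Equation: 3x + 2y + 4z = -4

3x + 2y + 4z = -4


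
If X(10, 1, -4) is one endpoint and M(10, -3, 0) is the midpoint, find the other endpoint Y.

Y = 2M - X
  = (2·10 - 10, 2·(-3) - 1, 2·0 - (-4))
  = (20 - 10, -6 - 1, 0 + 4)
  = (10, -7, 4)

(10, -7, 4)


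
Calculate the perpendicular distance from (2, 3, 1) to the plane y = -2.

distance = |a·x₀ + b·y₀ + c·z₀ - d| / √(a² + b² + c²)
  = |0·2 + 1·3 + 0·1 - (-2)| / √(0² + 1² + 0²)
  = |0 + 3 + 0 + 2| / √(0 + 1 + 0)
  = |5| / √1
  = 5 / 1
  ≈ 5

5


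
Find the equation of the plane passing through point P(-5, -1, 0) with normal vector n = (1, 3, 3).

The plane through P with normal n = (a, b, c) satisfies n·(r - P) = 0,
i.e. ax + by + cz = a·x₀ + b·y₀ + c·z₀.
d = 1·(-5) + 3·(-1) + 3·0
  = -5 - 3 + 0
  = -8
Equation: x + 3y + 3z = -8

x + 3y + 3z = -8


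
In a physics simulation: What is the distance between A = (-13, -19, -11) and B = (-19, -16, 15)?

d = √[(x₂-x₁)² + (y₂-y₁)² + (z₂-z₁)²]
  = √[(-6)² + 3² + 26²]
  = √[36 + 9 + 676]
  = √721
  ≈ 26.85

26.85


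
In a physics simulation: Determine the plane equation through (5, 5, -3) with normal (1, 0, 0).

The plane through P with normal n = (a, b, c) satisfies n·(r - P) = 0,
i.e. ax + by + cz = a·x₀ + b·y₀ + c·z₀.
d = 1·5 + 0·5 + 0·(-3)
  = 5 + 0 + 0
  = 5
Equation: x = 5

x = 5


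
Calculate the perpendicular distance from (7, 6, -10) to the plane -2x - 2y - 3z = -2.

distance = |a·x₀ + b·y₀ + c·z₀ - d| / √(a² + b² + c²)
  = |(-2)·7 + (-2)·6 + (-3)·(-10) - (-2)| / √((-2)² + (-2)² + (-3)²)
  = |-14 - 12 + 30 + 2| / √(4 + 4 + 9)
  = |6| / √17
  = 6 / 4.123
  ≈ 1.455

1.455


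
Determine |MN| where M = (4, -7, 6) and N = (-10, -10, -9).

d = √[(x₂-x₁)² + (y₂-y₁)² + (z₂-z₁)²]
  = √[(-14)² + (-3)² + (-15)²]
  = √[196 + 9 + 225]
  = √430
  ≈ 20.74

20.74


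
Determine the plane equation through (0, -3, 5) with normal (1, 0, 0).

The plane through P with normal n = (a, b, c) satisfies n·(r - P) = 0,
i.e. ax + by + cz = a·x₀ + b·y₀ + c·z₀.
d = 1·0 + 0·(-3) + 0·5
  = 0 + 0 + 0
  = 0
Equation: x = 0

x = 0


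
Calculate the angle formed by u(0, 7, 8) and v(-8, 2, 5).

u·v = 0·(-8) + 7·2 + 8·5 = 0 + 14 + 40 = 54
|u| = √(0² + 7² + 8²) = √113 ≈ 10.63
|v| = √((-8)² + 2² + 5²) = √93 ≈ 9.644
cos θ = (u·v)/(|u||v|) = 54/(10.63·9.644) ≈ 0.5268
θ = arccos(0.5268) ≈ 58.21°

58.21°


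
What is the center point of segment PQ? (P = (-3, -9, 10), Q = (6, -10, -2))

M = ((x₁+x₂)/2, (y₁+y₂)/2, (z₁+z₂)/2)
  = ((-3 + 6)/2, (-9 - 10)/2, (10 - 2)/2)
  = (3/2, -19/2, 8/2)
  = (1.5, -9.5, 4)

(1.5, -9.5, 4)


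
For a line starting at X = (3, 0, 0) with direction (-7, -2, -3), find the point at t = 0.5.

P(t) = X + t·d
  = (3 + (-7)·0.5, 0 + (-2)·0.5, 0 + (-3)·0.5)
  = (3 - 3.5, 0 - 1, 0 - 1.5)
  = (-0.5, -1, -1.5)

(-0.5, -1, -1.5)


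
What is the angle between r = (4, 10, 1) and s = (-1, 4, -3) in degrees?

r·s = 4·(-1) + 10·4 + 1·(-3) = -4 + 40 - 3 = 33
|r| = √(4² + 10² + 1²) = √117 ≈ 10.82
|s| = √((-1)² + 4² + (-3)²) = √26 ≈ 5.099
cos θ = (r·s)/(|r||s|) = 33/(10.82·5.099) ≈ 0.5983
θ = arccos(0.5983) ≈ 53.25°

53.25°


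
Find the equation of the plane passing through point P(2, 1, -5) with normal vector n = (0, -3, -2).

The plane through P with normal n = (a, b, c) satisfies n·(r - P) = 0,
i.e. ax + by + cz = a·x₀ + b·y₀ + c·z₀.
d = 0·2 + (-3)·1 + (-2)·(-5)
  = 0 - 3 + 10
  = 7
Equation: -3y - 2z = 7

-3y - 2z = 7


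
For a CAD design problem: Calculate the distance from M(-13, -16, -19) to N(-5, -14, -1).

d = √[(x₂-x₁)² + (y₂-y₁)² + (z₂-z₁)²]
  = √[8² + 2² + 18²]
  = √[64 + 4 + 324]
  = √392
  ≈ 19.8

19.8


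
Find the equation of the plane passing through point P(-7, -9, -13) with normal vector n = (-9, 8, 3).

The plane through P with normal n = (a, b, c) satisfies n·(r - P) = 0,
i.e. ax + by + cz = a·x₀ + b·y₀ + c·z₀.
d = (-9)·(-7) + 8·(-9) + 3·(-13)
  = 63 - 72 - 39
  = -48
Equation: -9x + 8y + 3z = -48

-9x + 8y + 3z = -48


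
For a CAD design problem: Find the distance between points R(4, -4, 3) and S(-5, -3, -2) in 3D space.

d = √[(x₂-x₁)² + (y₂-y₁)² + (z₂-z₁)²]
  = √[(-9)² + 1² + (-5)²]
  = √[81 + 1 + 25]
  = √107
  ≈ 10.34

10.34


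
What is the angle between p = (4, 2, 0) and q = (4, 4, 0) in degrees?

p·q = 4·4 + 2·4 + 0·0 = 16 + 8 + 0 = 24
|p| = √(4² + 2² + 0²) = √20 ≈ 4.472
|q| = √(4² + 4² + 0²) = √32 ≈ 5.657
cos θ = (p·q)/(|p||q|) = 24/(4.472·5.657) ≈ 0.9487
θ = arccos(0.9487) ≈ 18.43°

18.43°


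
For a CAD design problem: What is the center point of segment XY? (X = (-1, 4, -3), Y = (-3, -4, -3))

M = ((x₁+x₂)/2, (y₁+y₂)/2, (z₁+z₂)/2)
  = ((-1 - 3)/2, (4 - 4)/2, (-3 - 3)/2)
  = (-4/2, 0/2, -6/2)
  = (-2, 0, -3)

(-2, 0, -3)


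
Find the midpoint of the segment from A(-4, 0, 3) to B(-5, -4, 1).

M = ((x₁+x₂)/2, (y₁+y₂)/2, (z₁+z₂)/2)
  = ((-4 - 5)/2, (0 - 4)/2, (3 + 1)/2)
  = (-9/2, -4/2, 4/2)
  = (-4.5, -2, 2)

(-4.5, -2, 2)


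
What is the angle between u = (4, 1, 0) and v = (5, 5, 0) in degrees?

u·v = 4·5 + 1·5 + 0·0 = 20 + 5 + 0 = 25
|u| = √(4² + 1² + 0²) = √17 ≈ 4.123
|v| = √(5² + 5² + 0²) = √50 ≈ 7.071
cos θ = (u·v)/(|u||v|) = 25/(4.123·7.071) ≈ 0.8575
θ = arccos(0.8575) ≈ 30.96°

30.96°


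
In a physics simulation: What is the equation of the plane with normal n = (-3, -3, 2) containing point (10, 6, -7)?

The plane through P with normal n = (a, b, c) satisfies n·(r - P) = 0,
i.e. ax + by + cz = a·x₀ + b·y₀ + c·z₀.
d = (-3)·10 + (-3)·6 + 2·(-7)
  = -30 - 18 - 14
  = -62
Equation: -3x - 3y + 2z = -62

-3x - 3y + 2z = -62


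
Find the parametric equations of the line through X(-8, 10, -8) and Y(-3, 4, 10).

Direction vector d = Y - X = (-3 + 8, 4 - 10, 10 + 8) = (5, -6, 18)
Parametric form r = X + t·d:
x = -8 + 5t, y = 10 - 6t, z = -8 + 18t

x = -8 + 5t, y = 10 - 6t, z = -8 + 18t


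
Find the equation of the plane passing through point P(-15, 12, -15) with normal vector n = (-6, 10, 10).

The plane through P with normal n = (a, b, c) satisfies n·(r - P) = 0,
i.e. ax + by + cz = a·x₀ + b·y₀ + c·z₀.
d = (-6)·(-15) + 10·12 + 10·(-15)
  = 90 + 120 - 150
  = 60
Equation: -6x + 10y + 10z = 60

-6x + 10y + 10z = 60


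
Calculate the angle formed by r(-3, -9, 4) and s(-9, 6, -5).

r·s = (-3)·(-9) + (-9)·6 + 4·(-5) = 27 - 54 - 20 = -47
|r| = √((-3)² + (-9)² + 4²) = √106 ≈ 10.3
|s| = √((-9)² + 6² + (-5)²) = √142 ≈ 11.92
cos θ = (r·s)/(|r||s|) = -47/(10.3·11.92) ≈ -0.3831
θ = arccos(-0.3831) ≈ 112.5°

112.5°


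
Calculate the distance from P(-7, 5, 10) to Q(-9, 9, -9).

d = √[(x₂-x₁)² + (y₂-y₁)² + (z₂-z₁)²]
  = √[(-2)² + 4² + (-19)²]
  = √[4 + 16 + 361]
  = √381
  ≈ 19.52

19.52


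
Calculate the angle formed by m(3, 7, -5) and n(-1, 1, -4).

m·n = 3·(-1) + 7·1 + (-5)·(-4) = -3 + 7 + 20 = 24
|m| = √(3² + 7² + (-5)²) = √83 ≈ 9.11
|n| = √((-1)² + 1² + (-4)²) = √18 ≈ 4.243
cos θ = (m·n)/(|m||n|) = 24/(9.11·4.243) ≈ 0.6209
θ = arccos(0.6209) ≈ 51.62°

51.62°


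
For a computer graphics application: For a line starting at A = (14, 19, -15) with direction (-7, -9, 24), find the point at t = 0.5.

P(t) = A + t·d
  = (14 + (-7)·0.5, 19 + (-9)·0.5, -15 + 24·0.5)
  = (14 - 3.5, 19 - 4.5, -15 + 12)
  = (10.5, 14.5, -3)

(10.5, 14.5, -3)


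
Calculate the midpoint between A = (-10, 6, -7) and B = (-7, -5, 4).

M = ((x₁+x₂)/2, (y₁+y₂)/2, (z₁+z₂)/2)
  = ((-10 - 7)/2, (6 - 5)/2, (-7 + 4)/2)
  = (-17/2, 1/2, -3/2)
  = (-8.5, 0.5, -1.5)

(-8.5, 0.5, -1.5)


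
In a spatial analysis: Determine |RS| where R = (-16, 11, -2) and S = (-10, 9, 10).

d = √[(x₂-x₁)² + (y₂-y₁)² + (z₂-z₁)²]
  = √[6² + (-2)² + 12²]
  = √[36 + 4 + 144]
  = √184
  ≈ 13.56

13.56


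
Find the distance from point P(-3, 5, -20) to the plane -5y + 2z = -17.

distance = |a·x₀ + b·y₀ + c·z₀ - d| / √(a² + b² + c²)
  = |0·(-3) + (-5)·5 + 2·(-20) - (-17)| / √(0² + (-5)² + 2²)
  = |0 - 25 - 40 + 17| / √(0 + 25 + 4)
  = |-48| / √29
  = 48 / 5.385
  ≈ 8.913

8.913


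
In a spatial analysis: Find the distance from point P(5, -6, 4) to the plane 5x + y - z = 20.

distance = |a·x₀ + b·y₀ + c·z₀ - d| / √(a² + b² + c²)
  = |5·5 + 1·(-6) + (-1)·4 - 20| / √(5² + 1² + (-1)²)
  = |25 - 6 - 4 - 20| / √(25 + 1 + 1)
  = |-5| / √27
  = 5 / 5.196
  ≈ 0.9623

0.9623


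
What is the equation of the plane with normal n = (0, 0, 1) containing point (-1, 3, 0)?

The plane through P with normal n = (a, b, c) satisfies n·(r - P) = 0,
i.e. ax + by + cz = a·x₀ + b·y₀ + c·z₀.
d = 0·(-1) + 0·3 + 1·0
  = 0 + 0 + 0
  = 0
Equation: z = 0

z = 0


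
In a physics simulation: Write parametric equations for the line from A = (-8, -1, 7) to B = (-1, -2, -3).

Direction vector d = B - A = (-1 + 8, -2 + 1, -3 - 7) = (7, -1, -10)
Parametric form r = A + t·d:
x = -8 + 7t, y = -1 - t, z = 7 - 10t

x = -8 + 7t, y = -1 - t, z = 7 - 10t


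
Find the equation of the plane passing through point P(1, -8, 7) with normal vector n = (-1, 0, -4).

The plane through P with normal n = (a, b, c) satisfies n·(r - P) = 0,
i.e. ax + by + cz = a·x₀ + b·y₀ + c·z₀.
d = (-1)·1 + 0·(-8) + (-4)·7
  = -1 + 0 - 28
  = -29
Equation: -x - 4z = -29

-x - 4z = -29


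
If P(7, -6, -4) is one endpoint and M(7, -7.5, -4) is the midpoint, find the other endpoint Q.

Q = 2M - P
  = (2·7 - 7, 2·(-7.5) - (-6), 2·(-4) - (-4))
  = (14 - 7, -15 + 6, -8 + 4)
  = (7, -9, -4)

(7, -9, -4)


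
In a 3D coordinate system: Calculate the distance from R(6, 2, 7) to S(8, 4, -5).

d = √[(x₂-x₁)² + (y₂-y₁)² + (z₂-z₁)²]
  = √[2² + 2² + (-12)²]
  = √[4 + 4 + 144]
  = √152
  ≈ 12.33

12.33


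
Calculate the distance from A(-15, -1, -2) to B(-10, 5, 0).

d = √[(x₂-x₁)² + (y₂-y₁)² + (z₂-z₁)²]
  = √[5² + 6² + 2²]
  = √[25 + 36 + 4]
  = √65
  ≈ 8.062

8.062


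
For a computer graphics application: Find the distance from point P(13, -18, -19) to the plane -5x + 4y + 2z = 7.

distance = |a·x₀ + b·y₀ + c·z₀ - d| / √(a² + b² + c²)
  = |(-5)·13 + 4·(-18) + 2·(-19) - 7| / √((-5)² + 4² + 2²)
  = |-65 - 72 - 38 - 7| / √(25 + 16 + 4)
  = |-182| / √45
  = 182 / 6.708
  ≈ 27.13

27.13


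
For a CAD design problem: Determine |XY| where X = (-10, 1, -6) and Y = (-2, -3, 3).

d = √[(x₂-x₁)² + (y₂-y₁)² + (z₂-z₁)²]
  = √[8² + (-4)² + 9²]
  = √[64 + 16 + 81]
  = √161
  ≈ 12.69

12.69


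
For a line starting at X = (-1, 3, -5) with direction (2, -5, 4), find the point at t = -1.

P(t) = X + t·d
  = (-1 + 2·(-1), 3 + (-5)·(-1), -5 + 4·(-1))
  = (-1 - 2, 3 + 5, -5 - 4)
  = (-3, 8, -9)

(-3, 8, -9)


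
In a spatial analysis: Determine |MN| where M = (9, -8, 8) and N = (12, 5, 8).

d = √[(x₂-x₁)² + (y₂-y₁)² + (z₂-z₁)²]
  = √[3² + 13² + 0²]
  = √[9 + 169 + 0]
  = √178
  ≈ 13.34

13.34


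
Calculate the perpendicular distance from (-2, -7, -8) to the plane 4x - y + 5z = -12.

distance = |a·x₀ + b·y₀ + c·z₀ - d| / √(a² + b² + c²)
  = |4·(-2) + (-1)·(-7) + 5·(-8) - (-12)| / √(4² + (-1)² + 5²)
  = |-8 + 7 - 40 + 12| / √(16 + 1 + 25)
  = |-29| / √42
  = 29 / 6.481
  ≈ 4.475

4.475


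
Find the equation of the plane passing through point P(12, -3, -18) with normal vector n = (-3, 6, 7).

The plane through P with normal n = (a, b, c) satisfies n·(r - P) = 0,
i.e. ax + by + cz = a·x₀ + b·y₀ + c·z₀.
d = (-3)·12 + 6·(-3) + 7·(-18)
  = -36 - 18 - 126
  = -180
Equation: -3x + 6y + 7z = -180

-3x + 6y + 7z = -180


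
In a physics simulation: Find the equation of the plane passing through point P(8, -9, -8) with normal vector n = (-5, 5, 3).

The plane through P with normal n = (a, b, c) satisfies n·(r - P) = 0,
i.e. ax + by + cz = a·x₀ + b·y₀ + c·z₀.
d = (-5)·8 + 5·(-9) + 3·(-8)
  = -40 - 45 - 24
  = -109
Equation: -5x + 5y + 3z = -109

-5x + 5y + 3z = -109


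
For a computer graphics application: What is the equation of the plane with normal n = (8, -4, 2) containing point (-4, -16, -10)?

The plane through P with normal n = (a, b, c) satisfies n·(r - P) = 0,
i.e. ax + by + cz = a·x₀ + b·y₀ + c·z₀.
d = 8·(-4) + (-4)·(-16) + 2·(-10)
  = -32 + 64 - 20
  = 12
Equation: 8x - 4y + 2z = 12

8x - 4y + 2z = 12


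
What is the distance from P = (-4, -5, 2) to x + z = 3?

distance = |a·x₀ + b·y₀ + c·z₀ - d| / √(a² + b² + c²)
  = |1·(-4) + 0·(-5) + 1·2 - 3| / √(1² + 0² + 1²)
  = |-4 + 0 + 2 - 3| / √(1 + 0 + 1)
  = |-5| / √2
  = 5 / 1.414
  ≈ 3.536

3.536


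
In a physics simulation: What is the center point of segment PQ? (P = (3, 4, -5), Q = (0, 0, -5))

M = ((x₁+x₂)/2, (y₁+y₂)/2, (z₁+z₂)/2)
  = ((3 + 0)/2, (4 + 0)/2, (-5 - 5)/2)
  = (3/2, 4/2, -10/2)
  = (1.5, 2, -5)

(1.5, 2, -5)


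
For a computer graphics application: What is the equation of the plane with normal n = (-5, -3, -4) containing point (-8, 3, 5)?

The plane through P with normal n = (a, b, c) satisfies n·(r - P) = 0,
i.e. ax + by + cz = a·x₀ + b·y₀ + c·z₀.
d = (-5)·(-8) + (-3)·3 + (-4)·5
  = 40 - 9 - 20
  = 11
Equation: -5x - 3y - 4z = 11

-5x - 3y - 4z = 11


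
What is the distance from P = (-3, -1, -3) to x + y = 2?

distance = |a·x₀ + b·y₀ + c·z₀ - d| / √(a² + b² + c²)
  = |1·(-3) + 1·(-1) + 0·(-3) - 2| / √(1² + 1² + 0²)
  = |-3 - 1 + 0 - 2| / √(1 + 1 + 0)
  = |-6| / √2
  = 6 / 1.414
  ≈ 4.243

4.243


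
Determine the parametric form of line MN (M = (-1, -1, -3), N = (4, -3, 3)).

Direction vector d = N - M = (4 + 1, -3 + 1, 3 + 3) = (5, -2, 6)
Parametric form r = M + t·d:
x = -1 + 5t, y = -1 - 2t, z = -3 + 6t

x = -1 + 5t, y = -1 - 2t, z = -3 + 6t


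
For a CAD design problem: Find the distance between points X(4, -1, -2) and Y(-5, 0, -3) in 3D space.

d = √[(x₂-x₁)² + (y₂-y₁)² + (z₂-z₁)²]
  = √[(-9)² + 1² + (-1)²]
  = √[81 + 1 + 1]
  = √83
  ≈ 9.11

9.11


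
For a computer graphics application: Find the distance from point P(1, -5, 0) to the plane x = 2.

distance = |a·x₀ + b·y₀ + c·z₀ - d| / √(a² + b² + c²)
  = |1·1 + 0·(-5) + 0·0 - 2| / √(1² + 0² + 0²)
  = |1 + 0 + 0 - 2| / √(1 + 0 + 0)
  = |-1| / √1
  = 1 / 1
  ≈ 1

1


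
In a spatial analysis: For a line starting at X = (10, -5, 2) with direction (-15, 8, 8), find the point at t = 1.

P(t) = X + t·d
  = (10 + (-15)·1, -5 + 8·1, 2 + 8·1)
  = (10 - 15, -5 + 8, 2 + 8)
  = (-5, 3, 10)

(-5, 3, 10)


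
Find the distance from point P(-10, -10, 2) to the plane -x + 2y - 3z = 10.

distance = |a·x₀ + b·y₀ + c·z₀ - d| / √(a² + b² + c²)
  = |(-1)·(-10) + 2·(-10) + (-3)·2 - 10| / √((-1)² + 2² + (-3)²)
  = |10 - 20 - 6 - 10| / √(1 + 4 + 9)
  = |-26| / √14
  = 26 / 3.742
  ≈ 6.949

6.949


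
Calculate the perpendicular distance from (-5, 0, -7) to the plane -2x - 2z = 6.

distance = |a·x₀ + b·y₀ + c·z₀ - d| / √(a² + b² + c²)
  = |(-2)·(-5) + 0·0 + (-2)·(-7) - 6| / √((-2)² + 0² + (-2)²)
  = |10 + 0 + 14 - 6| / √(4 + 0 + 4)
  = |18| / √8
  = 18 / 2.828
  ≈ 6.364

6.364


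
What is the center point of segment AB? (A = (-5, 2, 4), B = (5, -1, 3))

M = ((x₁+x₂)/2, (y₁+y₂)/2, (z₁+z₂)/2)
  = ((-5 + 5)/2, (2 - 1)/2, (4 + 3)/2)
  = (0/2, 1/2, 7/2)
  = (0, 0.5, 3.5)

(0, 0.5, 3.5)


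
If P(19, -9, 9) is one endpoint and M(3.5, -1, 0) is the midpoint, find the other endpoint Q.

Q = 2M - P
  = (2·3.5 - 19, 2·(-1) - (-9), 2·0 - 9)
  = (7 - 19, -2 + 9, 0 - 9)
  = (-12, 7, -9)

(-12, 7, -9)


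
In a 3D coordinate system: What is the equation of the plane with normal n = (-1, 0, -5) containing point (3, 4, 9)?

The plane through P with normal n = (a, b, c) satisfies n·(r - P) = 0,
i.e. ax + by + cz = a·x₀ + b·y₀ + c·z₀.
d = (-1)·3 + 0·4 + (-5)·9
  = -3 + 0 - 45
  = -48
Equation: -x - 5z = -48

-x - 5z = -48


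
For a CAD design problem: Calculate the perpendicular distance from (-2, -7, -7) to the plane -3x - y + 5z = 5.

distance = |a·x₀ + b·y₀ + c·z₀ - d| / √(a² + b² + c²)
  = |(-3)·(-2) + (-1)·(-7) + 5·(-7) - 5| / √((-3)² + (-1)² + 5²)
  = |6 + 7 - 35 - 5| / √(9 + 1 + 25)
  = |-27| / √35
  = 27 / 5.916
  ≈ 4.564

4.564


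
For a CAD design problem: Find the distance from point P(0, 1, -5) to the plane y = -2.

distance = |a·x₀ + b·y₀ + c·z₀ - d| / √(a² + b² + c²)
  = |0·0 + 1·1 + 0·(-5) - (-2)| / √(0² + 1² + 0²)
  = |0 + 1 + 0 + 2| / √(0 + 1 + 0)
  = |3| / √1
  = 3 / 1
  ≈ 3

3


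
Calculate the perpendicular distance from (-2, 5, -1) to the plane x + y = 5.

distance = |a·x₀ + b·y₀ + c·z₀ - d| / √(a² + b² + c²)
  = |1·(-2) + 1·5 + 0·(-1) - 5| / √(1² + 1² + 0²)
  = |-2 + 5 + 0 - 5| / √(1 + 1 + 0)
  = |-2| / √2
  = 2 / 1.414
  ≈ 1.414

1.414


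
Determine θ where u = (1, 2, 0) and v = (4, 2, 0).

u·v = 1·4 + 2·2 + 0·0 = 4 + 4 + 0 = 8
|u| = √(1² + 2² + 0²) = √5 ≈ 2.236
|v| = √(4² + 2² + 0²) = √20 ≈ 4.472
cos θ = (u·v)/(|u||v|) = 8/(2.236·4.472) ≈ 0.8
θ = arccos(0.8) ≈ 36.87°

36.87°


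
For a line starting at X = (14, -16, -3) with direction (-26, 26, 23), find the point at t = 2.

P(t) = X + t·d
  = (14 + (-26)·2, -16 + 26·2, -3 + 23·2)
  = (14 - 52, -16 + 52, -3 + 46)
  = (-38, 36, 43)

(-38, 36, 43)


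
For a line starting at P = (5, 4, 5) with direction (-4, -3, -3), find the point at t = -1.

P(t) = P + t·d
  = (5 + (-4)·(-1), 4 + (-3)·(-1), 5 + (-3)·(-1))
  = (5 + 4, 4 + 3, 5 + 3)
  = (9, 7, 8)

(9, 7, 8)


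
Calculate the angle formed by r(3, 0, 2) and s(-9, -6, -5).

r·s = 3·(-9) + 0·(-6) + 2·(-5) = -27 + 0 - 10 = -37
|r| = √(3² + 0² + 2²) = √13 ≈ 3.606
|s| = √((-9)² + (-6)² + (-5)²) = √142 ≈ 11.92
cos θ = (r·s)/(|r||s|) = -37/(3.606·11.92) ≈ -0.8612
θ = arccos(-0.8612) ≈ 149.4°

149.4°


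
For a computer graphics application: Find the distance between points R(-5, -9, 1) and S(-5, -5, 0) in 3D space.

d = √[(x₂-x₁)² + (y₂-y₁)² + (z₂-z₁)²]
  = √[0² + 4² + (-1)²]
  = √[0 + 16 + 1]
  = √17
  ≈ 4.123

4.123


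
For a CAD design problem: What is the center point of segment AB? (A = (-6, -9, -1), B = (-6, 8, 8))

M = ((x₁+x₂)/2, (y₁+y₂)/2, (z₁+z₂)/2)
  = ((-6 - 6)/2, (-9 + 8)/2, (-1 + 8)/2)
  = (-12/2, -1/2, 7/2)
  = (-6, -0.5, 3.5)

(-6, -0.5, 3.5)


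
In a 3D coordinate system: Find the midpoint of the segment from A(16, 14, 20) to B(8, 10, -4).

M = ((x₁+x₂)/2, (y₁+y₂)/2, (z₁+z₂)/2)
  = ((16 + 8)/2, (14 + 10)/2, (20 - 4)/2)
  = (24/2, 24/2, 16/2)
  = (12, 12, 8)

(12, 12, 8)


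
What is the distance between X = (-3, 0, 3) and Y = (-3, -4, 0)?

d = √[(x₂-x₁)² + (y₂-y₁)² + (z₂-z₁)²]
  = √[0² + (-4)² + (-3)²]
  = √[0 + 16 + 9]
  = √25
  ≈ 5

5


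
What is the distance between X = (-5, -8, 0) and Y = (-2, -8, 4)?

d = √[(x₂-x₁)² + (y₂-y₁)² + (z₂-z₁)²]
  = √[3² + 0² + 4²]
  = √[9 + 0 + 16]
  = √25
  ≈ 5

5


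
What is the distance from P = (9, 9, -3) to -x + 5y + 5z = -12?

distance = |a·x₀ + b·y₀ + c·z₀ - d| / √(a² + b² + c²)
  = |(-1)·9 + 5·9 + 5·(-3) - (-12)| / √((-1)² + 5² + 5²)
  = |-9 + 45 - 15 + 12| / √(1 + 25 + 25)
  = |33| / √51
  = 33 / 7.141
  ≈ 4.621

4.621


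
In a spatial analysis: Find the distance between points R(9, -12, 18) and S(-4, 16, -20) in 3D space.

d = √[(x₂-x₁)² + (y₂-y₁)² + (z₂-z₁)²]
  = √[(-13)² + 28² + (-38)²]
  = √[169 + 784 + 1444]
  = √2397
  ≈ 48.96

48.96


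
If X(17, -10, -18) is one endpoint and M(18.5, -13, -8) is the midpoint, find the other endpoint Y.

Y = 2M - X
  = (2·18.5 - 17, 2·(-13) - (-10), 2·(-8) - (-18))
  = (37 - 17, -26 + 10, -16 + 18)
  = (20, -16, 2)

(20, -16, 2)


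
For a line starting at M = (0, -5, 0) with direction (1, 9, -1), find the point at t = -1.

P(t) = M + t·d
  = (0 + 1·(-1), -5 + 9·(-1), 0 + (-1)·(-1))
  = (0 - 1, -5 - 9, 0 + 1)
  = (-1, -14, 1)

(-1, -14, 1)


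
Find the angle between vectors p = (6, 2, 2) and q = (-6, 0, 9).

p·q = 6·(-6) + 2·0 + 2·9 = -36 + 0 + 18 = -18
|p| = √(6² + 2² + 2²) = √44 ≈ 6.633
|q| = √((-6)² + 0² + 9²) = √117 ≈ 10.82
cos θ = (p·q)/(|p||q|) = -18/(6.633·10.82) ≈ -0.2509
θ = arccos(-0.2509) ≈ 104.5°

104.5°


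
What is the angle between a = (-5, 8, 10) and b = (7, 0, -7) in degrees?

a·b = (-5)·7 + 8·0 + 10·(-7) = -35 + 0 - 70 = -105
|a| = √((-5)² + 8² + 10²) = √189 ≈ 13.75
|b| = √(7² + 0² + (-7)²) = √98 ≈ 9.899
cos θ = (a·b)/(|a||b|) = -105/(13.75·9.899) ≈ -0.7715
θ = arccos(-0.7715) ≈ 140.5°

140.5°


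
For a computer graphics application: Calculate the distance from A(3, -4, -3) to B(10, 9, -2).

d = √[(x₂-x₁)² + (y₂-y₁)² + (z₂-z₁)²]
  = √[7² + 13² + 1²]
  = √[49 + 169 + 1]
  = √219
  ≈ 14.8

14.8


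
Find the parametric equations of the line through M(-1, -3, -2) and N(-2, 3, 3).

Direction vector d = N - M = (-2 + 1, 3 + 3, 3 + 2) = (-1, 6, 5)
Parametric form r = M + t·d:
x = -1 - t, y = -3 + 6t, z = -2 + 5t

x = -1 - t, y = -3 + 6t, z = -2 + 5t


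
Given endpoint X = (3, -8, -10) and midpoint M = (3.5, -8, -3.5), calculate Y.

Y = 2M - X
  = (2·3.5 - 3, 2·(-8) - (-8), 2·(-3.5) - (-10))
  = (7 - 3, -16 + 8, -7 + 10)
  = (4, -8, 3)

(4, -8, 3)


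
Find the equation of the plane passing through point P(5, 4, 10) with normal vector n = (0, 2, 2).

The plane through P with normal n = (a, b, c) satisfies n·(r - P) = 0,
i.e. ax + by + cz = a·x₀ + b·y₀ + c·z₀.
d = 0·5 + 2·4 + 2·10
  = 0 + 8 + 20
  = 28
Equation: 2y + 2z = 28

2y + 2z = 28


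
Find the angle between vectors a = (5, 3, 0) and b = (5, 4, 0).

a·b = 5·5 + 3·4 + 0·0 = 25 + 12 + 0 = 37
|a| = √(5² + 3² + 0²) = √34 ≈ 5.831
|b| = √(5² + 4² + 0²) = √41 ≈ 6.403
cos θ = (a·b)/(|a||b|) = 37/(5.831·6.403) ≈ 0.991
θ = arccos(0.991) ≈ 7.696°

7.696°


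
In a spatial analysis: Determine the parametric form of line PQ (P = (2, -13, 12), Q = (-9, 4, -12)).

Direction vector d = Q - P = (-9 - 2, 4 + 13, -12 - 12) = (-11, 17, -24)
Parametric form r = P + t·d:
x = 2 - 11t, y = -13 + 17t, z = 12 - 24t

x = 2 - 11t, y = -13 + 17t, z = 12 - 24t


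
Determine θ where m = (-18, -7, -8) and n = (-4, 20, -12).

m·n = (-18)·(-4) + (-7)·20 + (-8)·(-12) = 72 - 140 + 96 = 28
|m| = √((-18)² + (-7)² + (-8)²) = √437 ≈ 20.9
|n| = √((-4)² + 20² + (-12)²) = √560 ≈ 23.66
cos θ = (m·n)/(|m||n|) = 28/(20.9·23.66) ≈ 0.0566
θ = arccos(0.0566) ≈ 86.76°

86.76°


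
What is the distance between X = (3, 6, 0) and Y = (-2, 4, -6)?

d = √[(x₂-x₁)² + (y₂-y₁)² + (z₂-z₁)²]
  = √[(-5)² + (-2)² + (-6)²]
  = √[25 + 4 + 36]
  = √65
  ≈ 8.062

8.062


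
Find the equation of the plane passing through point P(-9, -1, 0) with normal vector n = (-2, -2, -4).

The plane through P with normal n = (a, b, c) satisfies n·(r - P) = 0,
i.e. ax + by + cz = a·x₀ + b·y₀ + c·z₀.
d = (-2)·(-9) + (-2)·(-1) + (-4)·0
  = 18 + 2 + 0
  = 20
Equation: -2x - 2y - 4z = 20

-2x - 2y - 4z = 20


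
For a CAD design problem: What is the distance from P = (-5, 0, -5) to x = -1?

distance = |a·x₀ + b·y₀ + c·z₀ - d| / √(a² + b² + c²)
  = |1·(-5) + 0·0 + 0·(-5) - (-1)| / √(1² + 0² + 0²)
  = |-5 + 0 + 0 + 1| / √(1 + 0 + 0)
  = |-4| / √1
  = 4 / 1
  ≈ 4

4


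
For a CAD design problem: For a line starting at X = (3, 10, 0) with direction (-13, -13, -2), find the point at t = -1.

P(t) = X + t·d
  = (3 + (-13)·(-1), 10 + (-13)·(-1), 0 + (-2)·(-1))
  = (3 + 13, 10 + 13, 0 + 2)
  = (16, 23, 2)

(16, 23, 2)


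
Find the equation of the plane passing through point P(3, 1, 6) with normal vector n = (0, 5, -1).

The plane through P with normal n = (a, b, c) satisfies n·(r - P) = 0,
i.e. ax + by + cz = a·x₀ + b·y₀ + c·z₀.
d = 0·3 + 5·1 + (-1)·6
  = 0 + 5 - 6
  = -1
Equation: 5y - z = -1

5y - z = -1


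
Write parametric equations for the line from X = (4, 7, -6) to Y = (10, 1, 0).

Direction vector d = Y - X = (10 - 4, 1 - 7, 0 + 6) = (6, -6, 6)
Parametric form r = X + t·d:
x = 4 + 6t, y = 7 - 6t, z = -6 + 6t

x = 4 + 6t, y = 7 - 6t, z = -6 + 6t


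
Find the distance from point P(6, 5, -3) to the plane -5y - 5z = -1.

distance = |a·x₀ + b·y₀ + c·z₀ - d| / √(a² + b² + c²)
  = |0·6 + (-5)·5 + (-5)·(-3) - (-1)| / √(0² + (-5)² + (-5)²)
  = |0 - 25 + 15 + 1| / √(0 + 25 + 25)
  = |-9| / √50
  = 9 / 7.071
  ≈ 1.273

1.273


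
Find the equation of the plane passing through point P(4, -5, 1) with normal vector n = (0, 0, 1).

The plane through P with normal n = (a, b, c) satisfies n·(r - P) = 0,
i.e. ax + by + cz = a·x₀ + b·y₀ + c·z₀.
d = 0·4 + 0·(-5) + 1·1
  = 0 + 0 + 1
  = 1
Equation: z = 1

z = 1


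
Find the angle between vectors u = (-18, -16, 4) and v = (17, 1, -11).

u·v = (-18)·17 + (-16)·1 + 4·(-11) = -306 - 16 - 44 = -366
|u| = √((-18)² + (-16)² + 4²) = √596 ≈ 24.41
|v| = √(17² + 1² + (-11)²) = √411 ≈ 20.27
cos θ = (u·v)/(|u||v|) = -366/(24.41·20.27) ≈ -0.7395
θ = arccos(-0.7395) ≈ 137.7°

137.7°


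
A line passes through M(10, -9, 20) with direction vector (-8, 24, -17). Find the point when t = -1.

P(t) = M + t·d
  = (10 + (-8)·(-1), -9 + 24·(-1), 20 + (-17)·(-1))
  = (10 + 8, -9 - 24, 20 + 17)
  = (18, -33, 37)

(18, -33, 37)


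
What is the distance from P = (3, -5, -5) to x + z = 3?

distance = |a·x₀ + b·y₀ + c·z₀ - d| / √(a² + b² + c²)
  = |1·3 + 0·(-5) + 1·(-5) - 3| / √(1² + 0² + 1²)
  = |3 + 0 - 5 - 3| / √(1 + 0 + 1)
  = |-5| / √2
  = 5 / 1.414
  ≈ 3.536

3.536


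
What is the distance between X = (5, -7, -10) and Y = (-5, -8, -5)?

d = √[(x₂-x₁)² + (y₂-y₁)² + (z₂-z₁)²]
  = √[(-10)² + (-1)² + 5²]
  = √[100 + 1 + 25]
  = √126
  ≈ 11.22

11.22


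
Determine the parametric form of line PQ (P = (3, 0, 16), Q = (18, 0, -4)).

Direction vector d = Q - P = (18 - 3, 0 + 0, -4 - 16) = (15, 0, -20)
Parametric form r = P + t·d:
x = 3 + 15t, y = 0, z = 16 - 20t

x = 3 + 15t, y = 0, z = 16 - 20t


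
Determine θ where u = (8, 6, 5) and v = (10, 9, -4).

u·v = 8·10 + 6·9 + 5·(-4) = 80 + 54 - 20 = 114
|u| = √(8² + 6² + 5²) = √125 ≈ 11.18
|v| = √(10² + 9² + (-4)²) = √197 ≈ 14.04
cos θ = (u·v)/(|u||v|) = 114/(11.18·14.04) ≈ 0.7265
θ = arccos(0.7265) ≈ 43.41°

43.41°


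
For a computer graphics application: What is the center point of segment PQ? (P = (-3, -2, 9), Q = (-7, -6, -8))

M = ((x₁+x₂)/2, (y₁+y₂)/2, (z₁+z₂)/2)
  = ((-3 - 7)/2, (-2 - 6)/2, (9 - 8)/2)
  = (-10/2, -8/2, 1/2)
  = (-5, -4, 0.5)

(-5, -4, 0.5)


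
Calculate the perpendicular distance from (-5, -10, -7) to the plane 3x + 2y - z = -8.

distance = |a·x₀ + b·y₀ + c·z₀ - d| / √(a² + b² + c²)
  = |3·(-5) + 2·(-10) + (-1)·(-7) - (-8)| / √(3² + 2² + (-1)²)
  = |-15 - 20 + 7 + 8| / √(9 + 4 + 1)
  = |-20| / √14
  = 20 / 3.742
  ≈ 5.345

5.345


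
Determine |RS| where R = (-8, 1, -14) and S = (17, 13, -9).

d = √[(x₂-x₁)² + (y₂-y₁)² + (z₂-z₁)²]
  = √[25² + 12² + 5²]
  = √[625 + 144 + 25]
  = √794
  ≈ 28.18

28.18


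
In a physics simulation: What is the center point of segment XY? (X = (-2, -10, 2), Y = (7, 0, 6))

M = ((x₁+x₂)/2, (y₁+y₂)/2, (z₁+z₂)/2)
  = ((-2 + 7)/2, (-10 + 0)/2, (2 + 6)/2)
  = (5/2, -10/2, 8/2)
  = (2.5, -5, 4)

(2.5, -5, 4)


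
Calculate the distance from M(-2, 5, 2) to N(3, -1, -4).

d = √[(x₂-x₁)² + (y₂-y₁)² + (z₂-z₁)²]
  = √[5² + (-6)² + (-6)²]
  = √[25 + 36 + 36]
  = √97
  ≈ 9.849

9.849


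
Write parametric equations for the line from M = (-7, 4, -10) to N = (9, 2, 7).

Direction vector d = N - M = (9 + 7, 2 - 4, 7 + 10) = (16, -2, 17)
Parametric form r = M + t·d:
x = -7 + 16t, y = 4 - 2t, z = -10 + 17t

x = -7 + 16t, y = 4 - 2t, z = -10 + 17t


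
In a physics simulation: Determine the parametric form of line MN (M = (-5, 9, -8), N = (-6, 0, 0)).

Direction vector d = N - M = (-6 + 5, 0 - 9, 0 + 8) = (-1, -9, 8)
Parametric form r = M + t·d:
x = -5 - t, y = 9 - 9t, z = -8 + 8t

x = -5 - t, y = 9 - 9t, z = -8 + 8t


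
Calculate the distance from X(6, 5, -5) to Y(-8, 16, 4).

d = √[(x₂-x₁)² + (y₂-y₁)² + (z₂-z₁)²]
  = √[(-14)² + 11² + 9²]
  = √[196 + 121 + 81]
  = √398
  ≈ 19.95

19.95


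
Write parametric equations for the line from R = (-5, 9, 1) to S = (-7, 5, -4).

Direction vector d = S - R = (-7 + 5, 5 - 9, -4 - 1) = (-2, -4, -5)
Parametric form r = R + t·d:
x = -5 - 2t, y = 9 - 4t, z = 1 - 5t

x = -5 - 2t, y = 9 - 4t, z = 1 - 5t


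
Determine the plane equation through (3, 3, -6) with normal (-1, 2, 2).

The plane through P with normal n = (a, b, c) satisfies n·(r - P) = 0,
i.e. ax + by + cz = a·x₀ + b·y₀ + c·z₀.
d = (-1)·3 + 2·3 + 2·(-6)
  = -3 + 6 - 12
  = -9
Equation: -x + 2y + 2z = -9

-x + 2y + 2z = -9


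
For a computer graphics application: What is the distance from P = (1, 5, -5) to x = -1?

distance = |a·x₀ + b·y₀ + c·z₀ - d| / √(a² + b² + c²)
  = |1·1 + 0·5 + 0·(-5) - (-1)| / √(1² + 0² + 0²)
  = |1 + 0 + 0 + 1| / √(1 + 0 + 0)
  = |2| / √1
  = 2 / 1
  ≈ 2

2


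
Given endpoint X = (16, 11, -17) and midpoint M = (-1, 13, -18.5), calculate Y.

Y = 2M - X
  = (2·(-1) - 16, 2·13 - 11, 2·(-18.5) - (-17))
  = (-2 - 16, 26 - 11, -37 + 17)
  = (-18, 15, -20)

(-18, 15, -20)


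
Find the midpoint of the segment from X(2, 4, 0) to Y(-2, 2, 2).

M = ((x₁+x₂)/2, (y₁+y₂)/2, (z₁+z₂)/2)
  = ((2 - 2)/2, (4 + 2)/2, (0 + 2)/2)
  = (0/2, 6/2, 2/2)
  = (0, 3, 1)

(0, 3, 1)


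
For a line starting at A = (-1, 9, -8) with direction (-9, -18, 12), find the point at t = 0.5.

P(t) = A + t·d
  = (-1 + (-9)·0.5, 9 + (-18)·0.5, -8 + 12·0.5)
  = (-1 - 4.5, 9 - 9, -8 + 6)
  = (-5.5, 0, -2)

(-5.5, 0, -2)


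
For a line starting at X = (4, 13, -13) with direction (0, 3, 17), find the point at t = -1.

P(t) = X + t·d
  = (4 + 0·(-1), 13 + 3·(-1), -13 + 17·(-1))
  = (4 + 0, 13 - 3, -13 - 17)
  = (4, 10, -30)

(4, 10, -30)


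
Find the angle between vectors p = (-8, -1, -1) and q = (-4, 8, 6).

p·q = (-8)·(-4) + (-1)·8 + (-1)·6 = 32 - 8 - 6 = 18
|p| = √((-8)² + (-1)² + (-1)²) = √66 ≈ 8.124
|q| = √((-4)² + 8² + 6²) = √116 ≈ 10.77
cos θ = (p·q)/(|p||q|) = 18/(8.124·10.77) ≈ 0.2057
θ = arccos(0.2057) ≈ 78.13°

78.13°


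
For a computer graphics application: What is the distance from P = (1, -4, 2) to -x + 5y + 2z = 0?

distance = |a·x₀ + b·y₀ + c·z₀ - d| / √(a² + b² + c²)
  = |(-1)·1 + 5·(-4) + 2·2 - 0| / √((-1)² + 5² + 2²)
  = |-1 - 20 + 4 + 0| / √(1 + 25 + 4)
  = |-17| / √30
  = 17 / 5.477
  ≈ 3.104

3.104


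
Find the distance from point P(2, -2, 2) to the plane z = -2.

distance = |a·x₀ + b·y₀ + c·z₀ - d| / √(a² + b² + c²)
  = |0·2 + 0·(-2) + 1·2 - (-2)| / √(0² + 0² + 1²)
  = |0 + 0 + 2 + 2| / √(0 + 0 + 1)
  = |4| / √1
  = 4 / 1
  ≈ 4

4


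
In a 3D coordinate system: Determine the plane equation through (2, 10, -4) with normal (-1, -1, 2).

The plane through P with normal n = (a, b, c) satisfies n·(r - P) = 0,
i.e. ax + by + cz = a·x₀ + b·y₀ + c·z₀.
d = (-1)·2 + (-1)·10 + 2·(-4)
  = -2 - 10 - 8
  = -20
Equation: -x - y + 2z = -20

-x - y + 2z = -20


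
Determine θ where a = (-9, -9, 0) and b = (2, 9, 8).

a·b = (-9)·2 + (-9)·9 + 0·8 = -18 - 81 + 0 = -99
|a| = √((-9)² + (-9)² + 0²) = √162 ≈ 12.73
|b| = √(2² + 9² + 8²) = √149 ≈ 12.21
cos θ = (a·b)/(|a||b|) = -99/(12.73·12.21) ≈ -0.6372
θ = arccos(-0.6372) ≈ 129.6°

129.6°


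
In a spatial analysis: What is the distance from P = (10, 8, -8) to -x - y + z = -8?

distance = |a·x₀ + b·y₀ + c·z₀ - d| / √(a² + b² + c²)
  = |(-1)·10 + (-1)·8 + 1·(-8) - (-8)| / √((-1)² + (-1)² + 1²)
  = |-10 - 8 - 8 + 8| / √(1 + 1 + 1)
  = |-18| / √3
  = 18 / 1.732
  ≈ 10.39

10.39


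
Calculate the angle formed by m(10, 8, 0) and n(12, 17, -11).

m·n = 10·12 + 8·17 + 0·(-11) = 120 + 136 + 0 = 256
|m| = √(10² + 8² + 0²) = √164 ≈ 12.81
|n| = √(12² + 17² + (-11)²) = √554 ≈ 23.54
cos θ = (m·n)/(|m||n|) = 256/(12.81·23.54) ≈ 0.8493
θ = arccos(0.8493) ≈ 31.86°

31.86°


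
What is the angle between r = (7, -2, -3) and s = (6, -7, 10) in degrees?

r·s = 7·6 + (-2)·(-7) + (-3)·10 = 42 + 14 - 30 = 26
|r| = √(7² + (-2)² + (-3)²) = √62 ≈ 7.874
|s| = √(6² + (-7)² + 10²) = √185 ≈ 13.6
cos θ = (r·s)/(|r||s|) = 26/(7.874·13.6) ≈ 0.2428
θ = arccos(0.2428) ≈ 75.95°

75.95°


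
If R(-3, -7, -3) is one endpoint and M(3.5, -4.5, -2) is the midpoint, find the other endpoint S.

S = 2M - R
  = (2·3.5 - (-3), 2·(-4.5) - (-7), 2·(-2) - (-3))
  = (7 + 3, -9 + 7, -4 + 3)
  = (10, -2, -1)

(10, -2, -1)


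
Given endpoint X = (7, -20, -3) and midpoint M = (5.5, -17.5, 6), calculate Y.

Y = 2M - X
  = (2·5.5 - 7, 2·(-17.5) - (-20), 2·6 - (-3))
  = (11 - 7, -35 + 20, 12 + 3)
  = (4, -15, 15)

(4, -15, 15)


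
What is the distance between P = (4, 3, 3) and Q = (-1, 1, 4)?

d = √[(x₂-x₁)² + (y₂-y₁)² + (z₂-z₁)²]
  = √[(-5)² + (-2)² + 1²]
  = √[25 + 4 + 1]
  = √30
  ≈ 5.477

5.477


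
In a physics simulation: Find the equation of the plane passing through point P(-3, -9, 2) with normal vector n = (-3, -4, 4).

The plane through P with normal n = (a, b, c) satisfies n·(r - P) = 0,
i.e. ax + by + cz = a·x₀ + b·y₀ + c·z₀.
d = (-3)·(-3) + (-4)·(-9) + 4·2
  = 9 + 36 + 8
  = 53
Equation: -3x - 4y + 4z = 53

-3x - 4y + 4z = 53


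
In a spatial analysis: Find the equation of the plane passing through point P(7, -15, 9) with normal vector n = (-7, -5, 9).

The plane through P with normal n = (a, b, c) satisfies n·(r - P) = 0,
i.e. ax + by + cz = a·x₀ + b·y₀ + c·z₀.
d = (-7)·7 + (-5)·(-15) + 9·9
  = -49 + 75 + 81
  = 107
Equation: -7x - 5y + 9z = 107

-7x - 5y + 9z = 107
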